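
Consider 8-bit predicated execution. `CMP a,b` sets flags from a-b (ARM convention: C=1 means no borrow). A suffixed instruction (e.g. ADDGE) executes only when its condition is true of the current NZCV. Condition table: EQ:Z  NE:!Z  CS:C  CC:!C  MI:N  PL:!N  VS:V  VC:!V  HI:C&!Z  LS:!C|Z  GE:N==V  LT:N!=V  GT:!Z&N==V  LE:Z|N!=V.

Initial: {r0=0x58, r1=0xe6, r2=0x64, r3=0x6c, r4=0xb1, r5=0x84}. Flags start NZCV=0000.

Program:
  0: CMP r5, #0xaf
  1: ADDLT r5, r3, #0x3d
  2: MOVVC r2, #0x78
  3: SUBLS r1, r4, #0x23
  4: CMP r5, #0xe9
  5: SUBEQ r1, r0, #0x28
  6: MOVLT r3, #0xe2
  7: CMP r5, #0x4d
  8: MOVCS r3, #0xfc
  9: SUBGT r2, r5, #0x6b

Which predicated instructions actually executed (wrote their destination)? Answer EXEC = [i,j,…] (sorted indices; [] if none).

EXEC = [1,2,3,6,8]

0: ✓ CMP  NZCV=1000
1: ✓ ADDLT  r5←0xa9
2: ✓ MOVVC  r2←0x78
3: ✓ SUBLS  r1←0x8e
4: ✓ CMP  NZCV=1000
5: · SUBEQ
6: ✓ MOVLT  r3←0xe2
7: ✓ CMP  NZCV=0011
8: ✓ MOVCS  r3←0xfc
9: · SUBGT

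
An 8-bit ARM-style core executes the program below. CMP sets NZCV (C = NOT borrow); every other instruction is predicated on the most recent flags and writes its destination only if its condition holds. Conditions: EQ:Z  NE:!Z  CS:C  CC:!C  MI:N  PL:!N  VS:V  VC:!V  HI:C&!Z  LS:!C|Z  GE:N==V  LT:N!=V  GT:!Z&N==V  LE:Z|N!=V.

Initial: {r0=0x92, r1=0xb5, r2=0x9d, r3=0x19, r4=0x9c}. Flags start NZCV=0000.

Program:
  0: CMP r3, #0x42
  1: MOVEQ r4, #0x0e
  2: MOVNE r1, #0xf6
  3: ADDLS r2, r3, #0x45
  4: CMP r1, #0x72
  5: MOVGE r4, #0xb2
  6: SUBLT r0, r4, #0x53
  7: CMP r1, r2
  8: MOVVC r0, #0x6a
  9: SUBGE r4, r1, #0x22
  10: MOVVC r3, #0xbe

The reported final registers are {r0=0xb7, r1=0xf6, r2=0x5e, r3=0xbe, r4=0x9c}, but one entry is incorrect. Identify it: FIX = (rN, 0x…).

0: ✓ CMP  NZCV=1000
1: · MOVEQ
2: ✓ MOVNE  r1←0xf6
3: ✓ ADDLS  r2←0x5e
4: ✓ CMP  NZCV=1010
5: · MOVGE
6: ✓ SUBLT  r0←0x49
7: ✓ CMP  NZCV=1010
8: ✓ MOVVC  r0←0x6a
9: · SUBGE
10: ✓ MOVVC  r3←0xbe

FIX = (r0, 0x6a)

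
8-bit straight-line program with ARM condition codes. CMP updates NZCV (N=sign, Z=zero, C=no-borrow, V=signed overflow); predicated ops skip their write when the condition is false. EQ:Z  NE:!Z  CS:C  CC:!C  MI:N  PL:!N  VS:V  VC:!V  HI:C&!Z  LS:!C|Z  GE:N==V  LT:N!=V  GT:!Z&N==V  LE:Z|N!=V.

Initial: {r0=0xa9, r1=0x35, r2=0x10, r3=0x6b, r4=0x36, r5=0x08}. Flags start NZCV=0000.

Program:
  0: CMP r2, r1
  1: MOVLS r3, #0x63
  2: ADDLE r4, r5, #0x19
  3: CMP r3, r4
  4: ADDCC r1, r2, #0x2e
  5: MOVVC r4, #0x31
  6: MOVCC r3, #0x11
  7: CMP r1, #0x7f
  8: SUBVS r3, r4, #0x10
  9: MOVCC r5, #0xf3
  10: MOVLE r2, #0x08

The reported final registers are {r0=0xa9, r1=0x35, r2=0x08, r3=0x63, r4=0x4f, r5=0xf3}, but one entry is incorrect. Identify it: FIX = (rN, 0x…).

FIX = (r4, 0x31)

0: ✓ CMP  NZCV=1000
1: ✓ MOVLS  r3←0x63
2: ✓ ADDLE  r4←0x21
3: ✓ CMP  NZCV=0010
4: · ADDCC
5: ✓ MOVVC  r4←0x31
6: · MOVCC
7: ✓ CMP  NZCV=1000
8: · SUBVS
9: ✓ MOVCC  r5←0xf3
10: ✓ MOVLE  r2←0x08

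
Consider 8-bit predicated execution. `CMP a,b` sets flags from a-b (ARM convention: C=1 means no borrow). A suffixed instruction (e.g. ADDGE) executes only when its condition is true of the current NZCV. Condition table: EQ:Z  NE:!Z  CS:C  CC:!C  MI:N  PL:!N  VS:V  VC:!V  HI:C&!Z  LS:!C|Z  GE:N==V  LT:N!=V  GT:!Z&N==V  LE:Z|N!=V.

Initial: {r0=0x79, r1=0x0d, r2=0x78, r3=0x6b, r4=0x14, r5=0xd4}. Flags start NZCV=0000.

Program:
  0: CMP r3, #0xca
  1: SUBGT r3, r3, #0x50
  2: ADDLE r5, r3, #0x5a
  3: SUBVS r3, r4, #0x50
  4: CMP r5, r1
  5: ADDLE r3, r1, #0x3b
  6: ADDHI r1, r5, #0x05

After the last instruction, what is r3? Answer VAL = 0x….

[0] flags=1001 → (cmp)
[1] flags=1001 GT?T → r3=0x1b
[2] flags=1001 LE?F → skip
[3] flags=1001 VS?T → r3=0xc4
[4] flags=1010 → (cmp)
[5] flags=1010 LE?T → r3=0x48
[6] flags=1010 HI?T → r1=0xd9

VAL = 0x48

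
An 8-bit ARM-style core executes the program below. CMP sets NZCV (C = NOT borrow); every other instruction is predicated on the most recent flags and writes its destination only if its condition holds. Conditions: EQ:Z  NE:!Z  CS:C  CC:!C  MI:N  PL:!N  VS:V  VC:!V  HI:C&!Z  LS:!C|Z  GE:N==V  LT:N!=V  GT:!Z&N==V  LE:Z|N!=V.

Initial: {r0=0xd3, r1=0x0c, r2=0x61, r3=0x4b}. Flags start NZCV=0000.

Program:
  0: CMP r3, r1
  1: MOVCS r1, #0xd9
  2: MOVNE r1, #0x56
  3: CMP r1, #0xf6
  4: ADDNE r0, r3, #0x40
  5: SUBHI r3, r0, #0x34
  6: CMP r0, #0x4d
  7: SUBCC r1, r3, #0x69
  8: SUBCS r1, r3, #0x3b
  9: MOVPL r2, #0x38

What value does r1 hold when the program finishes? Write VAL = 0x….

[0] flags=0010 → (cmp)
[1] flags=0010 CS?T → r1=0xd9
[2] flags=0010 NE?T → r1=0x56
[3] flags=0000 → (cmp)
[4] flags=0000 NE?T → r0=0x8b
[5] flags=0000 HI?F → skip
[6] flags=0011 → (cmp)
[7] flags=0011 CC?F → skip
[8] flags=0011 CS?T → r1=0x10
[9] flags=0011 PL?T → r2=0x38

VAL = 0x10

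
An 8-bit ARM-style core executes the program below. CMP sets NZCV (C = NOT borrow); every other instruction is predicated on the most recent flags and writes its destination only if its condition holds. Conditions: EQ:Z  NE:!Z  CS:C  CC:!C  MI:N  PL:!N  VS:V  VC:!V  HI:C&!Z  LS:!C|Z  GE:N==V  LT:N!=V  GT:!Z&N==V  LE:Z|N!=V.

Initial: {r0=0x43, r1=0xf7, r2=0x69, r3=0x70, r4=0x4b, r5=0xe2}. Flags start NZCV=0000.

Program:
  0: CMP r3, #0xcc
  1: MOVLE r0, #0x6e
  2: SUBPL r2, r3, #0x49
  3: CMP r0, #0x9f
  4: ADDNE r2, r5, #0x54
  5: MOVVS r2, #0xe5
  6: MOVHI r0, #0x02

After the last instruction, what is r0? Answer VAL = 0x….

VAL = 0x43

[0] flags=1001 → (cmp)
[1] flags=1001 LE?F → skip
[2] flags=1001 PL?F → skip
[3] flags=1001 → (cmp)
[4] flags=1001 NE?T → r2=0x36
[5] flags=1001 VS?T → r2=0xe5
[6] flags=1001 HI?F → skip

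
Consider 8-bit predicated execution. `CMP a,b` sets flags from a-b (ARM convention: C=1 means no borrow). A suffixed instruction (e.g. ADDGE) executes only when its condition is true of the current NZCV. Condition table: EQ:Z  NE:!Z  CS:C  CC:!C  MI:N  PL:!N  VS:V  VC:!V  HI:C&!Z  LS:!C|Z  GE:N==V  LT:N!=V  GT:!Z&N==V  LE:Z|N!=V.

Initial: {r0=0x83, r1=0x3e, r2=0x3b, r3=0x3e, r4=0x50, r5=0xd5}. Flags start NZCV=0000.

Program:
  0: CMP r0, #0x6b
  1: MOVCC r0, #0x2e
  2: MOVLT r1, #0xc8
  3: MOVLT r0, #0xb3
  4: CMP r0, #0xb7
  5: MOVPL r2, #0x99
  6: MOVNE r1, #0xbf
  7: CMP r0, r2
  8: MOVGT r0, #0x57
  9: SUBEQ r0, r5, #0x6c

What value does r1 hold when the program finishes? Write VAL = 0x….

VAL = 0xbf

0: ✓ CMP  NZCV=0011
1: · MOVCC
2: ✓ MOVLT  r1←0xc8
3: ✓ MOVLT  r0←0xb3
4: ✓ CMP  NZCV=1000
5: · MOVPL
6: ✓ MOVNE  r1←0xbf
7: ✓ CMP  NZCV=0011
8: · MOVGT
9: · SUBEQ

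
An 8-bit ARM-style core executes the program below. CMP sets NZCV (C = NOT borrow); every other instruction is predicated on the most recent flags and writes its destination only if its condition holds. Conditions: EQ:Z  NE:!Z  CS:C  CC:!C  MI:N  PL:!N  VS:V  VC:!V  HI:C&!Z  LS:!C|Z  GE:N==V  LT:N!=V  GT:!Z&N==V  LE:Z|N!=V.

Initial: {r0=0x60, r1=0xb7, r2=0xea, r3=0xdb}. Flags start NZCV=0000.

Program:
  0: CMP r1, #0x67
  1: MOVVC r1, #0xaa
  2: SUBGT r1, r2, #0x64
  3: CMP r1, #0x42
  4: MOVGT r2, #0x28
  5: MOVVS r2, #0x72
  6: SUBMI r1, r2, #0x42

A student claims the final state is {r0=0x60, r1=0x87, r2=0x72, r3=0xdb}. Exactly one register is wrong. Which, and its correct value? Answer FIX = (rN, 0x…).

0: ✓ CMP  NZCV=0011
1: · MOVVC
2: · SUBGT
3: ✓ CMP  NZCV=0011
4: · MOVGT
5: ✓ MOVVS  r2←0x72
6: · SUBMI

FIX = (r1, 0xb7)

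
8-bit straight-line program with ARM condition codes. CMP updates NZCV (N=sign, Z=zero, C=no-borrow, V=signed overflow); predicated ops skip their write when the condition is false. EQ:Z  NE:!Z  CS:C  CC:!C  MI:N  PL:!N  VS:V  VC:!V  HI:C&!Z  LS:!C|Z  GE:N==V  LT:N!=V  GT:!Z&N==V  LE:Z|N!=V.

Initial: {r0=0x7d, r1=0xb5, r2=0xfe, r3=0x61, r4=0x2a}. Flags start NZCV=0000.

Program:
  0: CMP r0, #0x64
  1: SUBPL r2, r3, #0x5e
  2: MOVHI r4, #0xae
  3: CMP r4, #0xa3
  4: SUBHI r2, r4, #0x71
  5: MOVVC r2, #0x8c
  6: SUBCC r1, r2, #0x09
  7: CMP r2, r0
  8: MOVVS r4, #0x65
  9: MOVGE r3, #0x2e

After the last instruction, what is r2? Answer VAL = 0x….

0: ✓ CMP  NZCV=0010
1: ✓ SUBPL  r2←0x03
2: ✓ MOVHI  r4←0xae
3: ✓ CMP  NZCV=0010
4: ✓ SUBHI  r2←0x3d
5: ✓ MOVVC  r2←0x8c
6: · SUBCC
7: ✓ CMP  NZCV=0011
8: ✓ MOVVS  r4←0x65
9: · MOVGE

VAL = 0x8c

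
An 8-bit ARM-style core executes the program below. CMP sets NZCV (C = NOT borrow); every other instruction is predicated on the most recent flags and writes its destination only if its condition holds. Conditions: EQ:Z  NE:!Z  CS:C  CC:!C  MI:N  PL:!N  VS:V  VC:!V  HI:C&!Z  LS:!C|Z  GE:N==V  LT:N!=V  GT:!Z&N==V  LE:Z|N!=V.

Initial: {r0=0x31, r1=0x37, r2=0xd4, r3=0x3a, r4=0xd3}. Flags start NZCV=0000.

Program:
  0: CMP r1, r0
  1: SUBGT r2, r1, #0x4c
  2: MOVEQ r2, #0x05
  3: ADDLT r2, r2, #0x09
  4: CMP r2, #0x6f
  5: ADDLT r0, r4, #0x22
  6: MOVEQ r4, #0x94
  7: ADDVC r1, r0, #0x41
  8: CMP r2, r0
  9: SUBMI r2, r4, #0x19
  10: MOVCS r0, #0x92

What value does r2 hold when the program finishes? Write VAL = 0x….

0: ✓ CMP  NZCV=0010
1: ✓ SUBGT  r2←0xeb
2: · MOVEQ
3: · ADDLT
4: ✓ CMP  NZCV=0011
5: ✓ ADDLT  r0←0xf5
6: · MOVEQ
7: · ADDVC
8: ✓ CMP  NZCV=1000
9: ✓ SUBMI  r2←0xba
10: · MOVCS

VAL = 0xba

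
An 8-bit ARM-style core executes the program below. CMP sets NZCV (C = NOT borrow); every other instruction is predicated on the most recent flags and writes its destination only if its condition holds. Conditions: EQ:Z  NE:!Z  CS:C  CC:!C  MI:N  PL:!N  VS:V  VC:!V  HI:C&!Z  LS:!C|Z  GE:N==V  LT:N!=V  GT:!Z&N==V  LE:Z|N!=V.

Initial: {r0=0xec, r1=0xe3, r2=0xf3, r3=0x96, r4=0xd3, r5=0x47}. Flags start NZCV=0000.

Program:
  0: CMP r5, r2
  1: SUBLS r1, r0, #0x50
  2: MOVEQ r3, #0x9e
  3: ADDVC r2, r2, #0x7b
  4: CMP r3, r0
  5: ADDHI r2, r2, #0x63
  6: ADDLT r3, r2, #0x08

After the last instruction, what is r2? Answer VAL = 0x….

0: ✓ CMP  NZCV=0000
1: ✓ SUBLS  r1←0x9c
2: · MOVEQ
3: ✓ ADDVC  r2←0x6e
4: ✓ CMP  NZCV=1000
5: · ADDHI
6: ✓ ADDLT  r3←0x76

VAL = 0x6e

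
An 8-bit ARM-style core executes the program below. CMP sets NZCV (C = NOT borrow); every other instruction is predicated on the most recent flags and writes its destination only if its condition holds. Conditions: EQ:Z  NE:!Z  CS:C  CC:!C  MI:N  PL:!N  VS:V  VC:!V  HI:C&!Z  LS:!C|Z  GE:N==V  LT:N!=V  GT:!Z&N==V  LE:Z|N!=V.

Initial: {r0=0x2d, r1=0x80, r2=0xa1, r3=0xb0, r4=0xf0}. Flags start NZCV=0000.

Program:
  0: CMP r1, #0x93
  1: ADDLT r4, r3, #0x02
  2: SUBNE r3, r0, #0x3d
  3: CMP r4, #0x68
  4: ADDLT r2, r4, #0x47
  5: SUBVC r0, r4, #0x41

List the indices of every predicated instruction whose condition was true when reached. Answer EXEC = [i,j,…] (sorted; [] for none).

[0] flags=1000 → (cmp)
[1] flags=1000 LT?T → r4=0xb2
[2] flags=1000 NE?T → r3=0xf0
[3] flags=0011 → (cmp)
[4] flags=0011 LT?T → r2=0xf9
[5] flags=0011 VC?F → skip

EXEC = [1,2,4]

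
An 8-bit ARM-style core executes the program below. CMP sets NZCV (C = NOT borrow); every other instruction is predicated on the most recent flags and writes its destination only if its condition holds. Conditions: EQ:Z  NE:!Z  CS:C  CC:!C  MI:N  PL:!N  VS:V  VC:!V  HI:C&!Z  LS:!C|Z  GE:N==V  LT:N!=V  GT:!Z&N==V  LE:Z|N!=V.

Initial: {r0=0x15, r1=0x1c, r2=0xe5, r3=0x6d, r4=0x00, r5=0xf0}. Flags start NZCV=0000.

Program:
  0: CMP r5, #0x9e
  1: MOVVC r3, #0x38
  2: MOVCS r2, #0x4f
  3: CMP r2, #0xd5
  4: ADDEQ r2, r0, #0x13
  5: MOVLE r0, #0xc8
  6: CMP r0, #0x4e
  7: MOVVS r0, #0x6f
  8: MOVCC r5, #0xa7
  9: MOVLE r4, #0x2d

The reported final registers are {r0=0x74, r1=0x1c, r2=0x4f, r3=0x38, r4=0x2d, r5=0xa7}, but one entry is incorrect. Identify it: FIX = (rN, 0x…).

FIX = (r0, 0x15)

0: ✓ CMP  NZCV=0010
1: ✓ MOVVC  r3←0x38
2: ✓ MOVCS  r2←0x4f
3: ✓ CMP  NZCV=0000
4: · ADDEQ
5: · MOVLE
6: ✓ CMP  NZCV=1000
7: · MOVVS
8: ✓ MOVCC  r5←0xa7
9: ✓ MOVLE  r4←0x2d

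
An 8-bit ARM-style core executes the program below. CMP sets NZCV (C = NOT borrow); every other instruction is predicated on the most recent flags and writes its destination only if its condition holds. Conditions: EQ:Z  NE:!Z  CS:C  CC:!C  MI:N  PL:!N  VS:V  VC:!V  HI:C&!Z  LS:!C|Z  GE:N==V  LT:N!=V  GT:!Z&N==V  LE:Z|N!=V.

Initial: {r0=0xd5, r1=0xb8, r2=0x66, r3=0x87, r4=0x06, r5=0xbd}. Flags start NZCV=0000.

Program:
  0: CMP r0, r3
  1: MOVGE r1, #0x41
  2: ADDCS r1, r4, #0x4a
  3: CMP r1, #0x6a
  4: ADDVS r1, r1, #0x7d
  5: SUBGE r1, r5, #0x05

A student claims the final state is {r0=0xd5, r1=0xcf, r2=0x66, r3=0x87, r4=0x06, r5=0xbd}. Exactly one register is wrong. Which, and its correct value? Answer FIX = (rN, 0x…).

FIX = (r1, 0x50)

0: ✓ CMP  NZCV=0010
1: ✓ MOVGE  r1←0x41
2: ✓ ADDCS  r1←0x50
3: ✓ CMP  NZCV=1000
4: · ADDVS
5: · SUBGE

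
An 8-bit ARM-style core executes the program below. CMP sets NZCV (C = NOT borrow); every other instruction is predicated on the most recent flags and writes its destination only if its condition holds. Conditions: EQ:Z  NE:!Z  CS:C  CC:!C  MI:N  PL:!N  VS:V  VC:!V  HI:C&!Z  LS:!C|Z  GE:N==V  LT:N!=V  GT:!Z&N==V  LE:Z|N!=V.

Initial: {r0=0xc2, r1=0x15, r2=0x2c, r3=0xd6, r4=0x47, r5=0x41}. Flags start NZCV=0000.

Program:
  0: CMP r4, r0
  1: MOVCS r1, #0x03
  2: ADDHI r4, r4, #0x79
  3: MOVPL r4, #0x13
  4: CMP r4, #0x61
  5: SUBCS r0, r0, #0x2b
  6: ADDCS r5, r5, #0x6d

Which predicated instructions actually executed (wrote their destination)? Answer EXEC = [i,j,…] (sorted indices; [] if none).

0: ✓ CMP  NZCV=1001
1: · MOVCS
2: · ADDHI
3: · MOVPL
4: ✓ CMP  NZCV=1000
5: · SUBCS
6: · ADDCS

EXEC = []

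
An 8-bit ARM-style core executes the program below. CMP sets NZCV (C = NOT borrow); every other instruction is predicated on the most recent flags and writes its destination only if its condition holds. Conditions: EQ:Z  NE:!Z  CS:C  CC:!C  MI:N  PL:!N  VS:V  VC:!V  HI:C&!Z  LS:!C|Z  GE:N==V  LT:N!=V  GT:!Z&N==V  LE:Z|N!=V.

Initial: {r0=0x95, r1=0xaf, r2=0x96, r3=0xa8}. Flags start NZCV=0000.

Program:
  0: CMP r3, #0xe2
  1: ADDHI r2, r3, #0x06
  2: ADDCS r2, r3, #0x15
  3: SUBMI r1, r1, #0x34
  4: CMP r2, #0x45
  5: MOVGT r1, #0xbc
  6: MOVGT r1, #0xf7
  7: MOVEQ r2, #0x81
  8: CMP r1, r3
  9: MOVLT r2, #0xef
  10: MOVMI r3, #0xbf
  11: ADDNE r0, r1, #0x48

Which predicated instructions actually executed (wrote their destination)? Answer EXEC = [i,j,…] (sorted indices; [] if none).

[0] flags=1000 → (cmp)
[1] flags=1000 HI?F → skip
[2] flags=1000 CS?F → skip
[3] flags=1000 MI?T → r1=0x7b
[4] flags=0011 → (cmp)
[5] flags=0011 GT?F → skip
[6] flags=0011 GT?F → skip
[7] flags=0011 EQ?F → skip
[8] flags=1001 → (cmp)
[9] flags=1001 LT?F → skip
[10] flags=1001 MI?T → r3=0xbf
[11] flags=1001 NE?T → r0=0xc3

EXEC = [3,10,11]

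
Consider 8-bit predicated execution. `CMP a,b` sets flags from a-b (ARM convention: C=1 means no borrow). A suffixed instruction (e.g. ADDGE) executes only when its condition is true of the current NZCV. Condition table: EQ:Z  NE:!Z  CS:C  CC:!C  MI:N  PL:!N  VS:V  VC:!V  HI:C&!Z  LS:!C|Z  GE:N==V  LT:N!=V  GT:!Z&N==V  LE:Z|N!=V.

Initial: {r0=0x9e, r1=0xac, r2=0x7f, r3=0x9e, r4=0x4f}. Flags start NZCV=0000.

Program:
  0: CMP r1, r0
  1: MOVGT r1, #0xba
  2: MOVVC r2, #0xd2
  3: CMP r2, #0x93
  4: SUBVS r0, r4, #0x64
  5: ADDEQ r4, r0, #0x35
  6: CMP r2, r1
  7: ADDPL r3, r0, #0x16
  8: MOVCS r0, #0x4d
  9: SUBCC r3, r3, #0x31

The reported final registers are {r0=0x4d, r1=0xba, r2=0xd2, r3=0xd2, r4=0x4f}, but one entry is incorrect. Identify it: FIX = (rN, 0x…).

[0] flags=0010 → (cmp)
[1] flags=0010 GT?T → r1=0xba
[2] flags=0010 VC?T → r2=0xd2
[3] flags=0010 → (cmp)
[4] flags=0010 VS?F → skip
[5] flags=0010 EQ?F → skip
[6] flags=0010 → (cmp)
[7] flags=0010 PL?T → r3=0xb4
[8] flags=0010 CS?T → r0=0x4d
[9] flags=0010 CC?F → skip

FIX = (r3, 0xb4)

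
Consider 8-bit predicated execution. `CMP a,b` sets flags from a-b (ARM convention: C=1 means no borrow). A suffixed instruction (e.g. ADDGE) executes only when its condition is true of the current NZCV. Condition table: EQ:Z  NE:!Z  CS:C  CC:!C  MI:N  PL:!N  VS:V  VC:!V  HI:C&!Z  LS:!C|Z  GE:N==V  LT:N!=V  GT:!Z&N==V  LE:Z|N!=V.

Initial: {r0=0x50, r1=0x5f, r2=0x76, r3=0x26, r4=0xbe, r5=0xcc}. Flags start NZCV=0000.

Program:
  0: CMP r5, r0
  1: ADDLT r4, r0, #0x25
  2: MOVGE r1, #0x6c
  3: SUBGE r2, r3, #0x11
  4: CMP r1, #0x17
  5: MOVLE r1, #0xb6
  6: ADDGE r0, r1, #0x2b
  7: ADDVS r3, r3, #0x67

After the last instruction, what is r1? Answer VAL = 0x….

VAL = 0x5f

0: ✓ CMP  NZCV=0011
1: ✓ ADDLT  r4←0x75
2: · MOVGE
3: · SUBGE
4: ✓ CMP  NZCV=0010
5: · MOVLE
6: ✓ ADDGE  r0←0x8a
7: · ADDVS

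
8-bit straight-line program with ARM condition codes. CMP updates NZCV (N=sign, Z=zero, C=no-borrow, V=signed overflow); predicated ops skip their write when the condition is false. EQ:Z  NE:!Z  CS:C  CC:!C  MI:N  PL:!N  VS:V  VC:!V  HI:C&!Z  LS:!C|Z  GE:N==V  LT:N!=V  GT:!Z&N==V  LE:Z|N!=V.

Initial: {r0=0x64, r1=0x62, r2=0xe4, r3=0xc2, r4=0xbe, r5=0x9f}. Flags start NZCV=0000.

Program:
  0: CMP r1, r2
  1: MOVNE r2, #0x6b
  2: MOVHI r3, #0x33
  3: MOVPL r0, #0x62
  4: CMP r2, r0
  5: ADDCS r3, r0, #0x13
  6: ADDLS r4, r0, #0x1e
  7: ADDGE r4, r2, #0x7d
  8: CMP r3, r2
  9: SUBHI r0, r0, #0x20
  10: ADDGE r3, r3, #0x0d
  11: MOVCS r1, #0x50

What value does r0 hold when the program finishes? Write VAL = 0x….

VAL = 0x42

[0] flags=0000 → (cmp)
[1] flags=0000 NE?T → r2=0x6b
[2] flags=0000 HI?F → skip
[3] flags=0000 PL?T → r0=0x62
[4] flags=0010 → (cmp)
[5] flags=0010 CS?T → r3=0x75
[6] flags=0010 LS?F → skip
[7] flags=0010 GE?T → r4=0xe8
[8] flags=0010 → (cmp)
[9] flags=0010 HI?T → r0=0x42
[10] flags=0010 GE?T → r3=0x82
[11] flags=0010 CS?T → r1=0x50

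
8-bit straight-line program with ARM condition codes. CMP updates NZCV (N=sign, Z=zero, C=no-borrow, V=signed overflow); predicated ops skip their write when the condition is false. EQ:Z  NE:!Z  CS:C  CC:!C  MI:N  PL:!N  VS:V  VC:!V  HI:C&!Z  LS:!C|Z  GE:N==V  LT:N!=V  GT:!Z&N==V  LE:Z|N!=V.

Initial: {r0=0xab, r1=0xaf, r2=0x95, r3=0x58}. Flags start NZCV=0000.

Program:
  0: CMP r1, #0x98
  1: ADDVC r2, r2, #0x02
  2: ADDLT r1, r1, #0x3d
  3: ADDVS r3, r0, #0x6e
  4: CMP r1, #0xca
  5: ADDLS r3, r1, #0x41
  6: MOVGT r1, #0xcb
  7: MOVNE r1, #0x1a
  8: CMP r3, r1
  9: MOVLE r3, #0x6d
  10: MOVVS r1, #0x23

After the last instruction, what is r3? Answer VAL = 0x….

[0] flags=0010 → (cmp)
[1] flags=0010 VC?T → r2=0x97
[2] flags=0010 LT?F → skip
[3] flags=0010 VS?F → skip
[4] flags=1000 → (cmp)
[5] flags=1000 LS?T → r3=0xf0
[6] flags=1000 GT?F → skip
[7] flags=1000 NE?T → r1=0x1a
[8] flags=1010 → (cmp)
[9] flags=1010 LE?T → r3=0x6d
[10] flags=1010 VS?F → skip

VAL = 0x6d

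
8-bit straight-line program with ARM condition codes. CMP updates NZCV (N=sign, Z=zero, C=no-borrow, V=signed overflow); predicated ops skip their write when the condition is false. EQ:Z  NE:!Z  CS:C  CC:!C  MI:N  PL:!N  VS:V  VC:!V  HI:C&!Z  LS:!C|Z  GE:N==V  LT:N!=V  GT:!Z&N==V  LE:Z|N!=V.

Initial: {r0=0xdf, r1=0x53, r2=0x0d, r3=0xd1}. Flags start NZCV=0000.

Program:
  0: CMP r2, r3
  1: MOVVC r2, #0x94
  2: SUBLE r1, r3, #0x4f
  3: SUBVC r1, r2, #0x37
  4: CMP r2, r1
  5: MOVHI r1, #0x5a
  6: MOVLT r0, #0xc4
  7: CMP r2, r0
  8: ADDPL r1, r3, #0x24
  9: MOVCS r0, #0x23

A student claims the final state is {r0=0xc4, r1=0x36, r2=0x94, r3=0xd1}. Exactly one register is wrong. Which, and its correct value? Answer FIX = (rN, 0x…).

0: ✓ CMP  NZCV=0000
1: ✓ MOVVC  r2←0x94
2: · SUBLE
3: ✓ SUBVC  r1←0x5d
4: ✓ CMP  NZCV=0011
5: ✓ MOVHI  r1←0x5a
6: ✓ MOVLT  r0←0xc4
7: ✓ CMP  NZCV=1000
8: · ADDPL
9: · MOVCS

FIX = (r1, 0x5a)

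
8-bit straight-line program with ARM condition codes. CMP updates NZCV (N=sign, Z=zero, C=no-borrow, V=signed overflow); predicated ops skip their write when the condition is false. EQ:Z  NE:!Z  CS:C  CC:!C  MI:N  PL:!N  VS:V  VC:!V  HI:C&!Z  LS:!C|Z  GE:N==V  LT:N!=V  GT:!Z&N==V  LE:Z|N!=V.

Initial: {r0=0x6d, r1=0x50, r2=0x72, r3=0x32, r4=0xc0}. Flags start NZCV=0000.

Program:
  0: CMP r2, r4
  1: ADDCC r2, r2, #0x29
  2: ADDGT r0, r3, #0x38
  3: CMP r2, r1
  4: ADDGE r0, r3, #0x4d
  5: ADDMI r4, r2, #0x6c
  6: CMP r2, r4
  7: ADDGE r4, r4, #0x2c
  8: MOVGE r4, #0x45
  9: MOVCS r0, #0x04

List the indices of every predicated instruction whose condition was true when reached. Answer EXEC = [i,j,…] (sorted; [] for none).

EXEC = [1,2]

[0] flags=1001 → (cmp)
[1] flags=1001 CC?T → r2=0x9b
[2] flags=1001 GT?T → r0=0x6a
[3] flags=0011 → (cmp)
[4] flags=0011 GE?F → skip
[5] flags=0011 MI?F → skip
[6] flags=1000 → (cmp)
[7] flags=1000 GE?F → skip
[8] flags=1000 GE?F → skip
[9] flags=1000 CS?F → skip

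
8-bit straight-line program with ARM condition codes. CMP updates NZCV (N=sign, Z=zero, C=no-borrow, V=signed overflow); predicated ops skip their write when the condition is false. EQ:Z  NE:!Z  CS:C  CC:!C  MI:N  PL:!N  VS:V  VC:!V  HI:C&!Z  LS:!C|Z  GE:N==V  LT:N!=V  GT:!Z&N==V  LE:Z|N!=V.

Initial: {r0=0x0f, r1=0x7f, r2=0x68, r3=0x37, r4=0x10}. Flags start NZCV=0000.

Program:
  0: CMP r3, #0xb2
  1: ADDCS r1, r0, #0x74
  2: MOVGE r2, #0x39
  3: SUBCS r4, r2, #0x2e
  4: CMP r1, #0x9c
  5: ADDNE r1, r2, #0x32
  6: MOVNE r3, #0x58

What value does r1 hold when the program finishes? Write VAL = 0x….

VAL = 0x6b

0: ✓ CMP  NZCV=1001
1: · ADDCS
2: ✓ MOVGE  r2←0x39
3: · SUBCS
4: ✓ CMP  NZCV=1001
5: ✓ ADDNE  r1←0x6b
6: ✓ MOVNE  r3←0x58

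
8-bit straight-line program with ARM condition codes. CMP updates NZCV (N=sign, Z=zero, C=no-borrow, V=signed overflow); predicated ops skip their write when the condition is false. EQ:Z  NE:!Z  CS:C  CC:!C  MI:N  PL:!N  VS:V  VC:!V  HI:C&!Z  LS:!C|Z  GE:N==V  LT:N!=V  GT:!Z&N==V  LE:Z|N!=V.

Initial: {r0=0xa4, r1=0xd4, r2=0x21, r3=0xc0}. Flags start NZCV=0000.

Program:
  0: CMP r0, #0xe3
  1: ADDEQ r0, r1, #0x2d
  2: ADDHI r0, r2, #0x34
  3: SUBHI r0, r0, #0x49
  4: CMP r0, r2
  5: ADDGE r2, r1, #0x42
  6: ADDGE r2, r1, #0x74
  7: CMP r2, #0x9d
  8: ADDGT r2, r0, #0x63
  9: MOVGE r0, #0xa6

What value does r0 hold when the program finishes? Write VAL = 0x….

0: ✓ CMP  NZCV=1000
1: · ADDEQ
2: · ADDHI
3: · SUBHI
4: ✓ CMP  NZCV=1010
5: · ADDGE
6: · ADDGE
7: ✓ CMP  NZCV=1001
8: ✓ ADDGT  r2←0x07
9: ✓ MOVGE  r0←0xa6

VAL = 0xa6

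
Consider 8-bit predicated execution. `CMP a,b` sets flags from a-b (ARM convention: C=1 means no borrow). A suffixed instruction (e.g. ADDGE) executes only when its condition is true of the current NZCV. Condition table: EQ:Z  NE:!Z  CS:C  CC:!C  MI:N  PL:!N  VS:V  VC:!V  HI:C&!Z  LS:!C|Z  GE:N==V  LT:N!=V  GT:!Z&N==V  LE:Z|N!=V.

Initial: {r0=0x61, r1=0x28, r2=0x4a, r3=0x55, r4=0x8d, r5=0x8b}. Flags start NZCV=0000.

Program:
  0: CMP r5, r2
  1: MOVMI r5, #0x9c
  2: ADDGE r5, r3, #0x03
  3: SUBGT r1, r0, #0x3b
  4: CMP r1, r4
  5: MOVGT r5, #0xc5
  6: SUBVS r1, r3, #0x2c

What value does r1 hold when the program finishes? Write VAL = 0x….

0: ✓ CMP  NZCV=0011
1: · MOVMI
2: · ADDGE
3: · SUBGT
4: ✓ CMP  NZCV=1001
5: ✓ MOVGT  r5←0xc5
6: ✓ SUBVS  r1←0x29

VAL = 0x29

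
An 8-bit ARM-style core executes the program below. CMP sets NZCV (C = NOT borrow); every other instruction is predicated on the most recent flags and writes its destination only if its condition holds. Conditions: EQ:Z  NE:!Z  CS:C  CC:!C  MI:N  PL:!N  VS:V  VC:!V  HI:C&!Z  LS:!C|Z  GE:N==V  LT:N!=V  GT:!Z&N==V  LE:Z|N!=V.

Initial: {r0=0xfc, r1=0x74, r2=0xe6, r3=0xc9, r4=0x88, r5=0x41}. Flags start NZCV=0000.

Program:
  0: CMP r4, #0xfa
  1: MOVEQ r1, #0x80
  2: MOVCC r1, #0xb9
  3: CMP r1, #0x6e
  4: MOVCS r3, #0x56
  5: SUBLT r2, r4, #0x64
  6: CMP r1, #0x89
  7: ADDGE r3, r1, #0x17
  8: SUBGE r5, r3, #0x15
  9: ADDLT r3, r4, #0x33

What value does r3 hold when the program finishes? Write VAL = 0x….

0: ✓ CMP  NZCV=1000
1: · MOVEQ
2: ✓ MOVCC  r1←0xb9
3: ✓ CMP  NZCV=0011
4: ✓ MOVCS  r3←0x56
5: ✓ SUBLT  r2←0x24
6: ✓ CMP  NZCV=0010
7: ✓ ADDGE  r3←0xd0
8: ✓ SUBGE  r5←0xbb
9: · ADDLT

VAL = 0xd0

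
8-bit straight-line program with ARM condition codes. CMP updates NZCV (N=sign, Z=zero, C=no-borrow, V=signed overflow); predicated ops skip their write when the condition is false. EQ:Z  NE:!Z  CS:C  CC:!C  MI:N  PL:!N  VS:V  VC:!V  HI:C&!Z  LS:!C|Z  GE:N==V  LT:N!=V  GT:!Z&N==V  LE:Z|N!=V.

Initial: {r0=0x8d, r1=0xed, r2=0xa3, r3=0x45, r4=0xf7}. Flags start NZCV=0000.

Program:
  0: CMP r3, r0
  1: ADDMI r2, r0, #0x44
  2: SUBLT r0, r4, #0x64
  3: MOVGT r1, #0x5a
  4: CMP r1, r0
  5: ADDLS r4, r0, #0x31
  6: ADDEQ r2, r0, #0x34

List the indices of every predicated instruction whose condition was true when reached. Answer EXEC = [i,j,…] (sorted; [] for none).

EXEC = [1,3,5]

0: ✓ CMP  NZCV=1001
1: ✓ ADDMI  r2←0xd1
2: · SUBLT
3: ✓ MOVGT  r1←0x5a
4: ✓ CMP  NZCV=1001
5: ✓ ADDLS  r4←0xbe
6: · ADDEQ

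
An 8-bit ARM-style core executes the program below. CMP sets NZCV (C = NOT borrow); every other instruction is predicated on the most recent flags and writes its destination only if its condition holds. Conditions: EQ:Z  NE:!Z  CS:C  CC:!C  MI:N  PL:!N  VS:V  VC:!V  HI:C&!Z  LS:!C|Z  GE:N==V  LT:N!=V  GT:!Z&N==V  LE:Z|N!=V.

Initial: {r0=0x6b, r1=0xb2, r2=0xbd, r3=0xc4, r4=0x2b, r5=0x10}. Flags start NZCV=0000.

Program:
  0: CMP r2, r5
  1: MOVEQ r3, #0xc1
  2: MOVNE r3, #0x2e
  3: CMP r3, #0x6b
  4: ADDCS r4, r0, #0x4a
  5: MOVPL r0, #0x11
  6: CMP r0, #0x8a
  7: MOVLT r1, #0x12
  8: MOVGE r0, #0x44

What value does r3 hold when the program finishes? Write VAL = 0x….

0: ✓ CMP  NZCV=1010
1: · MOVEQ
2: ✓ MOVNE  r3←0x2e
3: ✓ CMP  NZCV=1000
4: · ADDCS
5: · MOVPL
6: ✓ CMP  NZCV=1001
7: · MOVLT
8: ✓ MOVGE  r0←0x44

VAL = 0x2e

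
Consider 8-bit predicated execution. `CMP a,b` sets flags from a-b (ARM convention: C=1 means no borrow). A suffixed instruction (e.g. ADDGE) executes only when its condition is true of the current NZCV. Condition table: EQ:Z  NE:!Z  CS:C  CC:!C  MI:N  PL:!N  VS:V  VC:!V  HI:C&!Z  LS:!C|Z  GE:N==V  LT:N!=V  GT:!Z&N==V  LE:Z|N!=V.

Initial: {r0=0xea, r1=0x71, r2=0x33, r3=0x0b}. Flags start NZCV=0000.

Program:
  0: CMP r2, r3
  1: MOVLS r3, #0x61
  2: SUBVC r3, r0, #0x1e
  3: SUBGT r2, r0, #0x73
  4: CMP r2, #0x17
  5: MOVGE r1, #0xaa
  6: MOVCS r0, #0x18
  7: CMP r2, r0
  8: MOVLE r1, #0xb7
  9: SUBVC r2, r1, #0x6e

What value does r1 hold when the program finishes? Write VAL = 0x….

VAL = 0xaa

0: ✓ CMP  NZCV=0010
1: · MOVLS
2: ✓ SUBVC  r3←0xcc
3: ✓ SUBGT  r2←0x77
4: ✓ CMP  NZCV=0010
5: ✓ MOVGE  r1←0xaa
6: ✓ MOVCS  r0←0x18
7: ✓ CMP  NZCV=0010
8: · MOVLE
9: ✓ SUBVC  r2←0x3c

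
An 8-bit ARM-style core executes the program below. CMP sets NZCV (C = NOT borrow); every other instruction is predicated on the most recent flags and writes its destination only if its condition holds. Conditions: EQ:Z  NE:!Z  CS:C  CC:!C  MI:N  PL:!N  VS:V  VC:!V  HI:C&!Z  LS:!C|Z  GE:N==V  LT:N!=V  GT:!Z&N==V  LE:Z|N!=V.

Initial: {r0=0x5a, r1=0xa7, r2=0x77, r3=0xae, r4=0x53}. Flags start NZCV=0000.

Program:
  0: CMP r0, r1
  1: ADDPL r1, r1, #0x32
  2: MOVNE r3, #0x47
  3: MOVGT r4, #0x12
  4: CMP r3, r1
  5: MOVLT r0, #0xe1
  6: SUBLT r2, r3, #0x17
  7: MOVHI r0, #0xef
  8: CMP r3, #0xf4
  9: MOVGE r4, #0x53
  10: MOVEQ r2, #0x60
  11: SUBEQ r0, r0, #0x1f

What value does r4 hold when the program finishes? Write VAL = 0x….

[0] flags=1001 → (cmp)
[1] flags=1001 PL?F → skip
[2] flags=1001 NE?T → r3=0x47
[3] flags=1001 GT?T → r4=0x12
[4] flags=1001 → (cmp)
[5] flags=1001 LT?F → skip
[6] flags=1001 LT?F → skip
[7] flags=1001 HI?F → skip
[8] flags=0000 → (cmp)
[9] flags=0000 GE?T → r4=0x53
[10] flags=0000 EQ?F → skip
[11] flags=0000 EQ?F → skip

VAL = 0x53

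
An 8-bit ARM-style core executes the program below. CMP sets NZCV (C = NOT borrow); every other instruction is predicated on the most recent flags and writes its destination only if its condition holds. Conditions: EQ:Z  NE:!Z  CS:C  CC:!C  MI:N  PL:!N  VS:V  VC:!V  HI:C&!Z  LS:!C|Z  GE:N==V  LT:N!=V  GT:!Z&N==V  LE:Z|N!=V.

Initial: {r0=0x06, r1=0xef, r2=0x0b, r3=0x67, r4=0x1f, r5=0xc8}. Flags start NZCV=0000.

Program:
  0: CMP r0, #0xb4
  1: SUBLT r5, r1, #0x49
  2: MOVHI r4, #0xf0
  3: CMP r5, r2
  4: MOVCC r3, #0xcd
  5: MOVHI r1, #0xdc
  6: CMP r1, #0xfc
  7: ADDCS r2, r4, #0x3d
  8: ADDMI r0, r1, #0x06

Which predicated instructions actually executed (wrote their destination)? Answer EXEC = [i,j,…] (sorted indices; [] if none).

EXEC = [5,8]

0: ✓ CMP  NZCV=0000
1: · SUBLT
2: · MOVHI
3: ✓ CMP  NZCV=1010
4: · MOVCC
5: ✓ MOVHI  r1←0xdc
6: ✓ CMP  NZCV=1000
7: · ADDCS
8: ✓ ADDMI  r0←0xe2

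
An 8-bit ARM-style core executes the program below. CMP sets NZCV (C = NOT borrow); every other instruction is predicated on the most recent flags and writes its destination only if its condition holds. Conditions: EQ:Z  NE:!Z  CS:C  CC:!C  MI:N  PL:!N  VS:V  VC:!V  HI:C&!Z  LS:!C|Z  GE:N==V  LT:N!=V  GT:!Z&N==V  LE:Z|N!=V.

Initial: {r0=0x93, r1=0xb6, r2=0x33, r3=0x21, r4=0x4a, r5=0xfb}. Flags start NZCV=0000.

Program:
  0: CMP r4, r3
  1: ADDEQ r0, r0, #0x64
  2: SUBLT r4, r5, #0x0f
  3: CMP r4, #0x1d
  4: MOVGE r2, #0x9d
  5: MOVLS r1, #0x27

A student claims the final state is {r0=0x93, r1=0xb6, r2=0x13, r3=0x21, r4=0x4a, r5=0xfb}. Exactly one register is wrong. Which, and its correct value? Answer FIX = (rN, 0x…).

FIX = (r2, 0x9d)

0: ✓ CMP  NZCV=0010
1: · ADDEQ
2: · SUBLT
3: ✓ CMP  NZCV=0010
4: ✓ MOVGE  r2←0x9d
5: · MOVLS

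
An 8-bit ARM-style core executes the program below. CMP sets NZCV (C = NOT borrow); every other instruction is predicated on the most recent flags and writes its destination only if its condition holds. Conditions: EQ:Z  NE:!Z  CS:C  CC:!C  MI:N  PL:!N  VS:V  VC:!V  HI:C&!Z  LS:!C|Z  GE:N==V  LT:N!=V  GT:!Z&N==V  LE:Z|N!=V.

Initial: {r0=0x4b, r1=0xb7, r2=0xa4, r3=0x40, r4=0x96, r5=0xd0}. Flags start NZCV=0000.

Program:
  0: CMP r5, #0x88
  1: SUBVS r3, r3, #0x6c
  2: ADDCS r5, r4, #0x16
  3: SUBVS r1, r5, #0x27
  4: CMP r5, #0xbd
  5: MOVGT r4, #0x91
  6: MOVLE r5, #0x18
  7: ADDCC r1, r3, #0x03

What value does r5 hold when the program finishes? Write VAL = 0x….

VAL = 0x18

0: ✓ CMP  NZCV=0010
1: · SUBVS
2: ✓ ADDCS  r5←0xac
3: · SUBVS
4: ✓ CMP  NZCV=1000
5: · MOVGT
6: ✓ MOVLE  r5←0x18
7: ✓ ADDCC  r1←0x43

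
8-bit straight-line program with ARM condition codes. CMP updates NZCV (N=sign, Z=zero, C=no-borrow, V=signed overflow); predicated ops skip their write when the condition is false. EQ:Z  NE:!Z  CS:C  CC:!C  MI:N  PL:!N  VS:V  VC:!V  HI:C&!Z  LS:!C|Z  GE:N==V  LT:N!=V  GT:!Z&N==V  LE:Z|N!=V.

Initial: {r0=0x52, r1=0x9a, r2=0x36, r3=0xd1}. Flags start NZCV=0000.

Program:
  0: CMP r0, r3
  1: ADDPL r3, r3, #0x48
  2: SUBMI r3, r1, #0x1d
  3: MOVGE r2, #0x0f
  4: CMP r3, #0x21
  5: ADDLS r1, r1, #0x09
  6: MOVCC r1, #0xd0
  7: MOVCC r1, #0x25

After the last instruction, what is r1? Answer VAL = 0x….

VAL = 0x9a

[0] flags=1001 → (cmp)
[1] flags=1001 PL?F → skip
[2] flags=1001 MI?T → r3=0x7d
[3] flags=1001 GE?T → r2=0x0f
[4] flags=0010 → (cmp)
[5] flags=0010 LS?F → skip
[6] flags=0010 CC?F → skip
[7] flags=0010 CC?F → skip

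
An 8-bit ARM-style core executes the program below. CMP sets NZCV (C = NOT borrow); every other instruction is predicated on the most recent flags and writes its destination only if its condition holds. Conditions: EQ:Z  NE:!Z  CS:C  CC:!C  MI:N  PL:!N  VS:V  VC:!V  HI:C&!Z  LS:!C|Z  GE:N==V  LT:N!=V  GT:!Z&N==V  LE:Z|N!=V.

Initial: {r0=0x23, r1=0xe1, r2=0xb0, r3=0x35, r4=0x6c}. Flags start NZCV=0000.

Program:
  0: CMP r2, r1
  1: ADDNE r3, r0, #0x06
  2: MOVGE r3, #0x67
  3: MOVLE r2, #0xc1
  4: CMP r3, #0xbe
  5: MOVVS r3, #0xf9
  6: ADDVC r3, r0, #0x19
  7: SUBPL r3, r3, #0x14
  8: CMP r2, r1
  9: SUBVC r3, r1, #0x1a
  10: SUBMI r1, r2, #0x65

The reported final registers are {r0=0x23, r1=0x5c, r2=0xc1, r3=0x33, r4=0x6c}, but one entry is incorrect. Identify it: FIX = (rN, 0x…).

FIX = (r3, 0xc7)

0: ✓ CMP  NZCV=1000
1: ✓ ADDNE  r3←0x29
2: · MOVGE
3: ✓ MOVLE  r2←0xc1
4: ✓ CMP  NZCV=0000
5: · MOVVS
6: ✓ ADDVC  r3←0x3c
7: ✓ SUBPL  r3←0x28
8: ✓ CMP  NZCV=1000
9: ✓ SUBVC  r3←0xc7
10: ✓ SUBMI  r1←0x5c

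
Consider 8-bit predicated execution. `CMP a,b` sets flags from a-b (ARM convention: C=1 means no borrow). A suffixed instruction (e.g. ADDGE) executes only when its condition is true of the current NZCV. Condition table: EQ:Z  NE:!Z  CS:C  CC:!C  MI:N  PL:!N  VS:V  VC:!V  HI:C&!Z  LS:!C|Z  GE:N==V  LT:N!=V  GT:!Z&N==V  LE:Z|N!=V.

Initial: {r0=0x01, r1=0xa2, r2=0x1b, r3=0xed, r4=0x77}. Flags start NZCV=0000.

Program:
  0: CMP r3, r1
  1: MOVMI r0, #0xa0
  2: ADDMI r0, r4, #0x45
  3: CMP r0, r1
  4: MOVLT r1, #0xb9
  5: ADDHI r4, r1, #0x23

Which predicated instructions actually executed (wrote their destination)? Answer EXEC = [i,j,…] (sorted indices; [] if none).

EXEC = []

0: ✓ CMP  NZCV=0010
1: · MOVMI
2: · ADDMI
3: ✓ CMP  NZCV=0000
4: · MOVLT
5: · ADDHI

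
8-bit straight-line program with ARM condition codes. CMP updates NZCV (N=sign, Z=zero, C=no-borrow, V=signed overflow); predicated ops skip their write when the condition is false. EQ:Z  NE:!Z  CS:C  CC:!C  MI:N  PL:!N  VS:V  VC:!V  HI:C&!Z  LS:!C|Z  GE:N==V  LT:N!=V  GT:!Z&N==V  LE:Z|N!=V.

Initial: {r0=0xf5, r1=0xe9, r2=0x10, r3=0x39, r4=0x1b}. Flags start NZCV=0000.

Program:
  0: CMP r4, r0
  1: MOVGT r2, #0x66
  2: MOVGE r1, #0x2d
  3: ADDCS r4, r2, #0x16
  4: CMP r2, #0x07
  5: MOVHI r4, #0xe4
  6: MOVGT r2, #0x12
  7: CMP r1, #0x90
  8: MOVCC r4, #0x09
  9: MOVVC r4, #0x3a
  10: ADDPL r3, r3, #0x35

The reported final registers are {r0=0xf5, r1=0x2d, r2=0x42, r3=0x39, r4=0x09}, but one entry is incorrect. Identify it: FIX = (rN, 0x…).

FIX = (r2, 0x12)

[0] flags=0000 → (cmp)
[1] flags=0000 GT?T → r2=0x66
[2] flags=0000 GE?T → r1=0x2d
[3] flags=0000 CS?F → skip
[4] flags=0010 → (cmp)
[5] flags=0010 HI?T → r4=0xe4
[6] flags=0010 GT?T → r2=0x12
[7] flags=1001 → (cmp)
[8] flags=1001 CC?T → r4=0x09
[9] flags=1001 VC?F → skip
[10] flags=1001 PL?F → skip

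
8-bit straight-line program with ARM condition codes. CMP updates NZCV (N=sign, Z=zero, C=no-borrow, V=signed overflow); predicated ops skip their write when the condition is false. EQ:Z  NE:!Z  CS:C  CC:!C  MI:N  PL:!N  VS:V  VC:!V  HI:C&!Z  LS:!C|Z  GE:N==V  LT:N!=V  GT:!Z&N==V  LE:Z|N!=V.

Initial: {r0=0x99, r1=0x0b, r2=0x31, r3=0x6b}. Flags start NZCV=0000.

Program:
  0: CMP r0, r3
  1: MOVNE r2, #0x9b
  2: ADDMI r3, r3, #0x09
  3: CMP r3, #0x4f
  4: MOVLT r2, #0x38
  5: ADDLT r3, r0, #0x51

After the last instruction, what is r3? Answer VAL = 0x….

VAL = 0x6b

[0] flags=0011 → (cmp)
[1] flags=0011 NE?T → r2=0x9b
[2] flags=0011 MI?F → skip
[3] flags=0010 → (cmp)
[4] flags=0010 LT?F → skip
[5] flags=0010 LT?F → skip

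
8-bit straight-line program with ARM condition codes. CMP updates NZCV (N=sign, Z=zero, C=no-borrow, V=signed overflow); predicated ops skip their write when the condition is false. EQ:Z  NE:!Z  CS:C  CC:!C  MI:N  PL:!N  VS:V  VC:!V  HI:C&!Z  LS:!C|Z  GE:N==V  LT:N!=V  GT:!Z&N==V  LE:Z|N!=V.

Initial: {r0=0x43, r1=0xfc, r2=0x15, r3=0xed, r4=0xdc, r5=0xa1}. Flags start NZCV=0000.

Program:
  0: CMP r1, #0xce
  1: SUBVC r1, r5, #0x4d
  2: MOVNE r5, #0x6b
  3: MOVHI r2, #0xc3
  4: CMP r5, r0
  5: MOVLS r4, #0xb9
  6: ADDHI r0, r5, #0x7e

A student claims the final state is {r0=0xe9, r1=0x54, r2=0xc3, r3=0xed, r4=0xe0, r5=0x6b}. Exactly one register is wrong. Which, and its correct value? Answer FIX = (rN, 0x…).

[0] flags=0010 → (cmp)
[1] flags=0010 VC?T → r1=0x54
[2] flags=0010 NE?T → r5=0x6b
[3] flags=0010 HI?T → r2=0xc3
[4] flags=0010 → (cmp)
[5] flags=0010 LS?F → skip
[6] flags=0010 HI?T → r0=0xe9

FIX = (r4, 0xdc)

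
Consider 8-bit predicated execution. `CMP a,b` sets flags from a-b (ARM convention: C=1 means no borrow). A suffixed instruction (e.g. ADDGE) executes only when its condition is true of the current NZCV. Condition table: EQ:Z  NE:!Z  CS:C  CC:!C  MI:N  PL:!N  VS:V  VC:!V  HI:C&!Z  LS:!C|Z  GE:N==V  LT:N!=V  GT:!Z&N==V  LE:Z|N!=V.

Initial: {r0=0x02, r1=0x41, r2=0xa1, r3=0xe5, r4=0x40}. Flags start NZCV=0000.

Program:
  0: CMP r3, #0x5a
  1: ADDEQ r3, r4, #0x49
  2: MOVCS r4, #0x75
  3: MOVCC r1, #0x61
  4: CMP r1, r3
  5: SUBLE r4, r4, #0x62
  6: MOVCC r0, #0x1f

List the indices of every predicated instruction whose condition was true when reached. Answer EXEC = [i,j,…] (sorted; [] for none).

0: ✓ CMP  NZCV=1010
1: · ADDEQ
2: ✓ MOVCS  r4←0x75
3: · MOVCC
4: ✓ CMP  NZCV=0000
5: · SUBLE
6: ✓ MOVCC  r0←0x1f

EXEC = [2,6]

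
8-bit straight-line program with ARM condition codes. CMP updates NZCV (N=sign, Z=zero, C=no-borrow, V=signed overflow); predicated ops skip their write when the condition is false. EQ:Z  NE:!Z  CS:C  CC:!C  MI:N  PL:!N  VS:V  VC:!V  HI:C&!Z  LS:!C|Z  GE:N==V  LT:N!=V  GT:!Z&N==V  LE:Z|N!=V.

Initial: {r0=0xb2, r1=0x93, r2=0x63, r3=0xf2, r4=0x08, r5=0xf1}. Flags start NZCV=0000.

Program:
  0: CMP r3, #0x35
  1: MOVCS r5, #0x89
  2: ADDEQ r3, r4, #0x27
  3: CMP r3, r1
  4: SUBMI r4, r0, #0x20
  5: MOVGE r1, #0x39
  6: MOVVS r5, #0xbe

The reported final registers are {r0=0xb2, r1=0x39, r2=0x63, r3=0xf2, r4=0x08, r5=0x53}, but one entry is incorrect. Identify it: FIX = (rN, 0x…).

FIX = (r5, 0x89)

[0] flags=1010 → (cmp)
[1] flags=1010 CS?T → r5=0x89
[2] flags=1010 EQ?F → skip
[3] flags=0010 → (cmp)
[4] flags=0010 MI?F → skip
[5] flags=0010 GE?T → r1=0x39
[6] flags=0010 VS?F → skip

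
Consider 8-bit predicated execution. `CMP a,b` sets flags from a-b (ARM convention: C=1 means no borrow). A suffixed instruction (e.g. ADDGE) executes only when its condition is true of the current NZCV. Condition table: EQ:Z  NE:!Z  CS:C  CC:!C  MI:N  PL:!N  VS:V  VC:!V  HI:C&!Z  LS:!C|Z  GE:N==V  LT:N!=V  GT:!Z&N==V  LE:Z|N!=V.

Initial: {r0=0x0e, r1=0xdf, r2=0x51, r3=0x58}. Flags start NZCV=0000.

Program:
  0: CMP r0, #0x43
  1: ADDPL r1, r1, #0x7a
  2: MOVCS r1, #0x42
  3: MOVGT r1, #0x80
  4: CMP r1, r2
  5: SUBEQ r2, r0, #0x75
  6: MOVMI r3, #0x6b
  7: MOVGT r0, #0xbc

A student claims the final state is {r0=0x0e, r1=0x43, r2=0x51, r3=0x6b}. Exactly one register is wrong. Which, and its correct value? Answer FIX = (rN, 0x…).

[0] flags=1000 → (cmp)
[1] flags=1000 PL?F → skip
[2] flags=1000 CS?F → skip
[3] flags=1000 GT?F → skip
[4] flags=1010 → (cmp)
[5] flags=1010 EQ?F → skip
[6] flags=1010 MI?T → r3=0x6b
[7] flags=1010 GT?F → skip

FIX = (r1, 0xdf)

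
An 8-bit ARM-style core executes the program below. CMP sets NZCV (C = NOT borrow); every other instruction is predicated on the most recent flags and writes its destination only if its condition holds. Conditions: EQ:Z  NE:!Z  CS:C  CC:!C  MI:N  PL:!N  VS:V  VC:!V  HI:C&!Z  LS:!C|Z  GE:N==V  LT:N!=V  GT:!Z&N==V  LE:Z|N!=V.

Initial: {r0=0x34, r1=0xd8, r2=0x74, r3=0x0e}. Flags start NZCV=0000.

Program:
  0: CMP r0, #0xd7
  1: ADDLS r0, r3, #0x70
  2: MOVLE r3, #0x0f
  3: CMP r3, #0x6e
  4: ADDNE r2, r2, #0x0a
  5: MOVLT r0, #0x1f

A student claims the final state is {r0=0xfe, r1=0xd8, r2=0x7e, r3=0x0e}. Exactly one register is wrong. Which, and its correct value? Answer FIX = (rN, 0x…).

FIX = (r0, 0x1f)

0: ✓ CMP  NZCV=0000
1: ✓ ADDLS  r0←0x7e
2: · MOVLE
3: ✓ CMP  NZCV=1000
4: ✓ ADDNE  r2←0x7e
5: ✓ MOVLT  r0←0x1f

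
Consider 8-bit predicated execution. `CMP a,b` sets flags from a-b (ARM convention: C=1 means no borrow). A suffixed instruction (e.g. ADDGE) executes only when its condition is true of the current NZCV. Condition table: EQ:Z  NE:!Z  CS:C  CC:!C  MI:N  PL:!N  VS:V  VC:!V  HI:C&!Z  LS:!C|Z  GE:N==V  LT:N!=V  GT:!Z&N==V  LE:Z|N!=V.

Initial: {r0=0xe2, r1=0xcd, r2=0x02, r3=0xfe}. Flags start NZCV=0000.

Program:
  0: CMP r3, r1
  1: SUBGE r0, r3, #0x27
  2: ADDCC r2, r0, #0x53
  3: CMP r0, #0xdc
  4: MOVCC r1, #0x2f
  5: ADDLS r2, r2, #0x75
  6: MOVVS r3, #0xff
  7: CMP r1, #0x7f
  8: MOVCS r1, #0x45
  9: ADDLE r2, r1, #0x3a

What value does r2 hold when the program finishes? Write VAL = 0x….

VAL = 0x69

[0] flags=0010 → (cmp)
[1] flags=0010 GE?T → r0=0xd7
[2] flags=0010 CC?F → skip
[3] flags=1000 → (cmp)
[4] flags=1000 CC?T → r1=0x2f
[5] flags=1000 LS?T → r2=0x77
[6] flags=1000 VS?F → skip
[7] flags=1000 → (cmp)
[8] flags=1000 CS?F → skip
[9] flags=1000 LE?T → r2=0x69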